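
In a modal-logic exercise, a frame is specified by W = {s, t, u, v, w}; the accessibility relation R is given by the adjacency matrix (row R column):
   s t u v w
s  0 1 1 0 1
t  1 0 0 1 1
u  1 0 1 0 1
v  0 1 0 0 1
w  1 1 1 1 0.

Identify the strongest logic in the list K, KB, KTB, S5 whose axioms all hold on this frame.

Symmetric (axiom B): yes — every pair in R has its reverse in R.
Reflexive (axiom T): no — s is not related to itself.
Euclidean (axiom 5): no — s R t and s R u, but not t R u.
So F validates K, KB; KTB would additionally require R to be reflexive. The strongest is KB.

KB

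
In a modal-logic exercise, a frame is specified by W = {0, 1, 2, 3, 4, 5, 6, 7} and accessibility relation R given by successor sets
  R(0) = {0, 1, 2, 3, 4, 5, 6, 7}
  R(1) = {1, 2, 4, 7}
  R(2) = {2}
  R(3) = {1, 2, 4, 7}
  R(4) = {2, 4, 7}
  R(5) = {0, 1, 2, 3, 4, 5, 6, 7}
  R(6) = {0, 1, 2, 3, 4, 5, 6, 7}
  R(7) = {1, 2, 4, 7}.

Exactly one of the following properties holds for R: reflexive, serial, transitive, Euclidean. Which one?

Reflexive: no — 3 is not related to itself.
Serial: yes — every world has a successor (e.g. 0 R 0).
Transitive: no — 4 R 7 and 7 R 1, but not 4 R 1.
Euclidean: no — 0 R 1 and 0 R 3, but not 1 R 3.
Only serial holds.

serial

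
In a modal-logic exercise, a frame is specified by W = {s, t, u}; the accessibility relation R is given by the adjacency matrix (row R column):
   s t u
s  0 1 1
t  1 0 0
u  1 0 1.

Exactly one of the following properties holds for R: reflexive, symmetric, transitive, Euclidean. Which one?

Reflexive: no — s is not related to itself.
Symmetric: yes — every pair in R has its reverse in R.
Transitive: no — t R s and s R u, but not t R u.
Euclidean: no — s R t and s R u, but not t R u.
Only symmetric holds.

symmetric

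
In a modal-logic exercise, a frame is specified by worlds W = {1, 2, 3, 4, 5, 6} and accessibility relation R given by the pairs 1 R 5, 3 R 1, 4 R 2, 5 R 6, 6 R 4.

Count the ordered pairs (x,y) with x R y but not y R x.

5

Enumerating: (1,5), (3,1), (4,2), (5,6), (6,4).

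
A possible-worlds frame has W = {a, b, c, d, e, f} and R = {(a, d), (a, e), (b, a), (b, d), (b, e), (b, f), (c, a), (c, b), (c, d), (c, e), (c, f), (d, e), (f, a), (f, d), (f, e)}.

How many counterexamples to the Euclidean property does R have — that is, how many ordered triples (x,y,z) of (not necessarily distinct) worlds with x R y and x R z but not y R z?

35

Enumerating: (a,d,d), (a,e,d), (a,e,e), (b,a,a), (b,a,f), (b,d,a), (b,d,d), (b,d,f), (b,e,a), (b,e,d), (b,e,e), (b,e,f), … and 23 more.
Total: 35.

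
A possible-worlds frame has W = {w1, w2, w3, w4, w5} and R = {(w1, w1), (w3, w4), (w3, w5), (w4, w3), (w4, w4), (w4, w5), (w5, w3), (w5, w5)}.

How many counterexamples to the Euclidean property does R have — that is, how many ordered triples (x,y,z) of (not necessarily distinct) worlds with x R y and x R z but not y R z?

4

Enumerating: (w3,w5,w4), (w4,w3,w3), (w4,w5,w4), (w5,w3,w3).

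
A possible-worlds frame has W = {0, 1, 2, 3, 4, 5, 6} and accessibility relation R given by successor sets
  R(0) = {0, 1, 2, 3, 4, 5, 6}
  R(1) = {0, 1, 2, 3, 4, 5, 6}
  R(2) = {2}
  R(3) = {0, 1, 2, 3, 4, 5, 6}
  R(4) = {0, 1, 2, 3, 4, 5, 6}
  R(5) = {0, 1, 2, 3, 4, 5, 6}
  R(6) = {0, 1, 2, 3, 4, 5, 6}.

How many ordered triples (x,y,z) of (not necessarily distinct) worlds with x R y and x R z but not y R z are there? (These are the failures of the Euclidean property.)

Enumerating: (0,2,0), (0,2,1), (0,2,3), (0,2,4), (0,2,5), (0,2,6), (1,2,0), (1,2,1), (1,2,3), (1,2,4), (1,2,5), (1,2,6), … and 24 more.
Total: 36.

36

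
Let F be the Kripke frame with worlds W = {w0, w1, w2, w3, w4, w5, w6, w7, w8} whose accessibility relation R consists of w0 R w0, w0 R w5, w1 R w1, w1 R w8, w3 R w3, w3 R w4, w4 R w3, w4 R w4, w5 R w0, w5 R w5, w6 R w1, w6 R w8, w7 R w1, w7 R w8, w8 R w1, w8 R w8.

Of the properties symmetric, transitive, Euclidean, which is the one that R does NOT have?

Symmetric: no — w6 R w1 but not w1 R w6.
Transitive: yes — every two-step R-path is closed by a direct edge.
Euclidean: yes — any two successors of a common world are R-related.
Only symmetric fails.

symmetric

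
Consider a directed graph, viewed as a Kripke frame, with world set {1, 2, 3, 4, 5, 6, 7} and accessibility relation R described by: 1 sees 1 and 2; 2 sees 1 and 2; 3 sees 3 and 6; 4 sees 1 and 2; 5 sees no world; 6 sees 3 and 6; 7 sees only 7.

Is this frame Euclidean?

Yes

Euclidean: yes — any two successors of a common world are R-related.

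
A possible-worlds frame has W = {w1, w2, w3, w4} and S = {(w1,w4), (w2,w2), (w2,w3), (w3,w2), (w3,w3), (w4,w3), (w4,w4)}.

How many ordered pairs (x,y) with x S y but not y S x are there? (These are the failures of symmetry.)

Enumerating: (w1,w4), (w4,w3).

2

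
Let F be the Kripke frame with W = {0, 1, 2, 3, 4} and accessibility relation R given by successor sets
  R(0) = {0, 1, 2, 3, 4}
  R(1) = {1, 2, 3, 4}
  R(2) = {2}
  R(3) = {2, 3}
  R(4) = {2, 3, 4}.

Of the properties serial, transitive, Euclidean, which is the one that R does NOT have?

Euclidean

Serial: yes — every world has a successor (e.g. 0 R 0).
Transitive: yes — every two-step R-path is closed by a direct edge.
Euclidean: no — 0 R 2 and 0 R 1, but not 2 R 1.
Only Euclidean fails.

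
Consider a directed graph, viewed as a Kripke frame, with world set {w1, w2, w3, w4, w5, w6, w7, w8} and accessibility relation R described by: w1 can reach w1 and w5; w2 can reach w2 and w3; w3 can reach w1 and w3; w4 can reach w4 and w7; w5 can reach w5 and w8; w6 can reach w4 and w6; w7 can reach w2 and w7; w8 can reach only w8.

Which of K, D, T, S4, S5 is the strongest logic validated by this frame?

Serial (axiom D): yes — every world has a successor (e.g. w1 R w1).
Reflexive (axiom T): yes — every world is R-related to itself.
Transitive (axiom 4): no — w1 R w5 and w5 R w8, but not w1 R w8.
Euclidean (axiom 5): no — w1 R w5 and w1 R w1, but not w5 R w1.
So F validates K, D, T; S4 would additionally require R to be transitive. The strongest is T.

T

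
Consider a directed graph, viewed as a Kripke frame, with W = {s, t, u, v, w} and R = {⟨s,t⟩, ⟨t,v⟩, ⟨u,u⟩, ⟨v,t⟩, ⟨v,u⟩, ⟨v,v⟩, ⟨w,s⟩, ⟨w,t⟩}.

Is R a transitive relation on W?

Transitive: no — s R t and t R v, but not s R v.

No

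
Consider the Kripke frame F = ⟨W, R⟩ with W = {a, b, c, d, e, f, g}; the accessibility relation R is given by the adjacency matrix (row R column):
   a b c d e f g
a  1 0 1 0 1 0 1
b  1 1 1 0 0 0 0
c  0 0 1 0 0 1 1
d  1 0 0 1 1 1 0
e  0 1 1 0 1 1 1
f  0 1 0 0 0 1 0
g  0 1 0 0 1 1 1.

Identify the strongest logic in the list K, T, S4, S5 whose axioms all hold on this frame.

T

Reflexive (axiom T): yes — every world is R-related to itself.
Transitive (axiom 4): no — a R c and c R f, but not a R f.
Euclidean (axiom 5): no — a R c and a R e, but not c R e.
So F validates K, T; S4 would additionally require R to be transitive. The strongest is T.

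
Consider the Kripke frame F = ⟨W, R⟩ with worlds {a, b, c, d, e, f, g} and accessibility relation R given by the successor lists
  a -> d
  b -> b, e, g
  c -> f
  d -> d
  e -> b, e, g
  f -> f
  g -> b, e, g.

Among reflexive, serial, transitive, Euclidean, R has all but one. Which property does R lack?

Reflexive: no — a is not related to itself.
Serial: yes — every world has a successor (e.g. a R d).
Transitive: yes — every two-step R-path is closed by a direct edge.
Euclidean: yes — any two successors of a common world are R-related.
Only reflexive fails.

reflexive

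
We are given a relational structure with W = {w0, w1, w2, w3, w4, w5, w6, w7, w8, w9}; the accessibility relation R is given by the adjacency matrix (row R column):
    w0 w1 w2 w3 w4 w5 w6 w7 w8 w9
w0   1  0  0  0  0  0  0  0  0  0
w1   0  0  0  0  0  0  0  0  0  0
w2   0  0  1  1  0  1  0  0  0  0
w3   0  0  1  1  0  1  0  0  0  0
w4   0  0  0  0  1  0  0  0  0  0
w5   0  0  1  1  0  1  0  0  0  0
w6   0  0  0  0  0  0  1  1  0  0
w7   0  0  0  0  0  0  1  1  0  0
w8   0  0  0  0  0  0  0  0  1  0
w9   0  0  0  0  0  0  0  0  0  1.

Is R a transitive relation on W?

Transitive: yes — every two-step R-path is closed by a direct edge.

Yes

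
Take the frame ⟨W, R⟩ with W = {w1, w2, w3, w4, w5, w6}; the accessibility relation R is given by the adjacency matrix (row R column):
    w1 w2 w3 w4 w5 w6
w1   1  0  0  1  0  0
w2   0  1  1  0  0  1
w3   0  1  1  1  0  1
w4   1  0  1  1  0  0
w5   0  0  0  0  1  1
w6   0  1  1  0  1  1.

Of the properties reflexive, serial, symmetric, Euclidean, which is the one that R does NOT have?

Euclidean

Reflexive: yes — every world is R-related to itself.
Serial: yes — every world has a successor (e.g. w1 R w1).
Symmetric: yes — every pair in R has its reverse in R.
Euclidean: no — w3 R w2 and w3 R w4, but not w2 R w4.
Only Euclidean fails.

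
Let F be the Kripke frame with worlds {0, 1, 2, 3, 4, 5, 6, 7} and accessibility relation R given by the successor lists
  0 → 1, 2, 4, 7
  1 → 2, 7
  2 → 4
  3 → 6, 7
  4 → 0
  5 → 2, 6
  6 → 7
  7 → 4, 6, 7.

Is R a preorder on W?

No

Reflexive: no — 0 is not related to itself.
Transitive: no — 0 R 7 and 7 R 6, but not 0 R 6.
So R is not a preorder.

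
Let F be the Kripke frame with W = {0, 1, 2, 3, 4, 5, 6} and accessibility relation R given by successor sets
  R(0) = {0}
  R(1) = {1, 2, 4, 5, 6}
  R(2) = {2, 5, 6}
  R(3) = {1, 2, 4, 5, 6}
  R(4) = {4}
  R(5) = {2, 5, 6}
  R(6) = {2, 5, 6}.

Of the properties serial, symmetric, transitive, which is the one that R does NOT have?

symmetric

Serial: yes — every world has a successor (e.g. 0 R 0).
Symmetric: no — 1 R 2 but not 2 R 1.
Transitive: yes — every two-step R-path is closed by a direct edge.
Only symmetric fails.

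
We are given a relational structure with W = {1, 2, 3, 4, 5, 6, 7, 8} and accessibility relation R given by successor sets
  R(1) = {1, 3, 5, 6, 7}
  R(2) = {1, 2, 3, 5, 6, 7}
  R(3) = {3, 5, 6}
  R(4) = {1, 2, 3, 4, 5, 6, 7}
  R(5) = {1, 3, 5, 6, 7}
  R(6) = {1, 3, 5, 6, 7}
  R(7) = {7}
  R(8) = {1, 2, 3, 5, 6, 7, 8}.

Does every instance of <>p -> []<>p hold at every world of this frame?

No

By correspondence theory, 5 is valid on a frame iff R is Euclidean.
Euclidean: no — 1 R 3 and 1 R 7, but not 3 R 7.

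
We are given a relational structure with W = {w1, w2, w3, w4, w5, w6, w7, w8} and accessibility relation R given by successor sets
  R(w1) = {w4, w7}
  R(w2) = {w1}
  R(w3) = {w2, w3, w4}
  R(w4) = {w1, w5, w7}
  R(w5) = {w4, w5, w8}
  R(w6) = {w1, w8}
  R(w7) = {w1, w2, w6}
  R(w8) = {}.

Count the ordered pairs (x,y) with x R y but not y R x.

9

Enumerating: (w2,w1), (w3,w2), (w3,w4), (w4,w7), (w5,w8), (w6,w1), (w6,w8), (w7,w2), (w7,w6).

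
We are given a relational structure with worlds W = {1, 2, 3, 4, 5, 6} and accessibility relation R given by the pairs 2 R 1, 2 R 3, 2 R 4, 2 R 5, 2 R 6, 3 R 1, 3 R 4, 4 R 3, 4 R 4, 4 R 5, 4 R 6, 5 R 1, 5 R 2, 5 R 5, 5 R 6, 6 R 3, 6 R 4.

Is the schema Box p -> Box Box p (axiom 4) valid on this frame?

No

By correspondence theory, 4 is valid on a frame iff R is transitive.
Transitive: no — 3 R 4 and 4 R 5, but not 3 R 5.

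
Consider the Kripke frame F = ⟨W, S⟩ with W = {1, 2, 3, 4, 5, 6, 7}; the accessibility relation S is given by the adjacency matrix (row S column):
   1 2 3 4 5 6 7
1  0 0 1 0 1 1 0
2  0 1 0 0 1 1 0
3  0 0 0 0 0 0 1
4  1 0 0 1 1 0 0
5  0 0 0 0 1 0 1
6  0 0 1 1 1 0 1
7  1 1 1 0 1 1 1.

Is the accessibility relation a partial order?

Reflexive: no — 1 is not related to itself.
Transitive: no — 1 S 3 and 3 S 7, but not 1 S 7.
Antisymmetric: no — 3 S 7 and 7 S 3 with 3 ≠ 7.
So S is not a partial order.

No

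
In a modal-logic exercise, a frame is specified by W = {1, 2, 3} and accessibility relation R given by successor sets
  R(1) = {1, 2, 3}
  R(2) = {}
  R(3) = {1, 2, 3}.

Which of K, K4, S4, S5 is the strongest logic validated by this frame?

K4

Transitive (axiom 4): yes — every two-step R-path is closed by a direct edge.
Reflexive (axiom T): no — 2 is not related to itself.
Euclidean (axiom 5): no — 1 R 2 and 1 R 3, but not 2 R 3.
So F validates K, K4; S4 would additionally require R to be reflexive. The strongest is K4.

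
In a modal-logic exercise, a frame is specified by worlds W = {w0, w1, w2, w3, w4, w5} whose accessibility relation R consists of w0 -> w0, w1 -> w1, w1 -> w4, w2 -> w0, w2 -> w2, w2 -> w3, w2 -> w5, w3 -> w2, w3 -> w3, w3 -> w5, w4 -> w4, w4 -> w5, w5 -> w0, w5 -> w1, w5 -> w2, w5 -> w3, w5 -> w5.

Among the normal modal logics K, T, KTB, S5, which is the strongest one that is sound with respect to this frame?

Reflexive (axiom T): yes — every world is R-related to itself.
Symmetric (axiom B): no — w1 R w4 but not w4 R w1.
Euclidean (axiom 5): no — w2 R w0 and w2 R w3, but not w0 R w3.
So F validates K, T; KTB would additionally require R to be symmetric. The strongest is T.

T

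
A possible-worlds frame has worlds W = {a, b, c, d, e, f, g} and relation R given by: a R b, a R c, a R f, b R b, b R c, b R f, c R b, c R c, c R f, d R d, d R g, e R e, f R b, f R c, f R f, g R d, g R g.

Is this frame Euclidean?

Euclidean: yes — any two successors of a common world are R-related.

Yes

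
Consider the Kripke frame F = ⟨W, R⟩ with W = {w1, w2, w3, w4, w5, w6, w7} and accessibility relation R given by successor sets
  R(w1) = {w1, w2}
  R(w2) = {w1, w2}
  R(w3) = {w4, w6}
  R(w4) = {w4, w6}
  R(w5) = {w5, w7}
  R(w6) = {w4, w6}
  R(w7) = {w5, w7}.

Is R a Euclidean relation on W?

Yes

Euclidean: yes — any two successors of a common world are R-related.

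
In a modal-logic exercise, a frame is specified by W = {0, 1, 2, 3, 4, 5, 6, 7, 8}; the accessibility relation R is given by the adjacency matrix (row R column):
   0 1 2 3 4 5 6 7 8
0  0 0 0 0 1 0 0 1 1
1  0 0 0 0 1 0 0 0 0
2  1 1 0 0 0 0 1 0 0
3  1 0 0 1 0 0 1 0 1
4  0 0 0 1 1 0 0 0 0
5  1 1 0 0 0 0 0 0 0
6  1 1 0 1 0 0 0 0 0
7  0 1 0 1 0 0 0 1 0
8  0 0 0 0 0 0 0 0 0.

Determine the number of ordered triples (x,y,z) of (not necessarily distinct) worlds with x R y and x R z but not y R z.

Enumerating: (0,4,7), (0,4,8), (0,7,4), (0,7,8), (0,8,4), (0,8,7), (0,8,8), (2,0,0), (2,0,1), (2,0,6), (2,1,0), (2,1,1), … and 28 more.
Total: 40.

40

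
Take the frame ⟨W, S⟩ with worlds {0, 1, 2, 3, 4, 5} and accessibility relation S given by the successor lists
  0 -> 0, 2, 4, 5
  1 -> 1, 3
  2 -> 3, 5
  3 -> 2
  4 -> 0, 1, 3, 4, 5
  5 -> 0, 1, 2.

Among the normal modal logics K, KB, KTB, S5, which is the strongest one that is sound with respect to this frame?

Symmetric (axiom B): no — 0 S 2 but not 2 S 0.
Reflexive (axiom T): no — 2 is not related to itself.
Euclidean (axiom 5): no — 0 S 2 and 0 S 4, but not 2 S 4.
So F validates K; KB would additionally require S to be symmetric. The strongest is K.

K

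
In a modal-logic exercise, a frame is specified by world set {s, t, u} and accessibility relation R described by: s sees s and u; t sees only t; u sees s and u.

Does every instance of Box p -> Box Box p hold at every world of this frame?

Yes

The schema 4 characterises exactly the transitive frames.
Transitive: yes — every two-step R-path is closed by a direct edge.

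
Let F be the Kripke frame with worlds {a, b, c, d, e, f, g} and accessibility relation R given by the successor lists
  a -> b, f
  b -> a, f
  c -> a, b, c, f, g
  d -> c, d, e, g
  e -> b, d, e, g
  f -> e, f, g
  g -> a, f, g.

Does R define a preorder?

No

Reflexive: no — a is not related to itself.
Transitive: no — a R f and f R e, but not a R e.
So R is not a preorder.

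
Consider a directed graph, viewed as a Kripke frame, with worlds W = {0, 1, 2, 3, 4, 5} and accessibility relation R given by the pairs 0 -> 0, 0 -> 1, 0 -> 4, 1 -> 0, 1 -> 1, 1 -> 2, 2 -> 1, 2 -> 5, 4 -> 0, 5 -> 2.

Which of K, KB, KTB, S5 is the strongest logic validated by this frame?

KB

Symmetric (axiom B): yes — every pair in R has its reverse in R.
Reflexive (axiom T): no — 2 is not related to itself.
Euclidean (axiom 5): no — 0 R 1 and 0 R 4, but not 1 R 4.
So F validates K, KB; KTB would additionally require R to be reflexive. The strongest is KB.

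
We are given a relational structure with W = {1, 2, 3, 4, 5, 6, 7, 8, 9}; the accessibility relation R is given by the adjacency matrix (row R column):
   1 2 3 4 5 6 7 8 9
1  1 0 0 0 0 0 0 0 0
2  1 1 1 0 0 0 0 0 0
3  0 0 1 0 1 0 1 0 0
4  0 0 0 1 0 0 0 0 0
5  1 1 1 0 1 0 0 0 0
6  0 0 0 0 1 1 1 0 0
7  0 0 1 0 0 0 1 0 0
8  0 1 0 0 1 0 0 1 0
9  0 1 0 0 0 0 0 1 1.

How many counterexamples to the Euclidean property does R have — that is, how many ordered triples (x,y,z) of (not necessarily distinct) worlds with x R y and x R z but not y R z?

Enumerating: (2,1,2), (2,1,3), (2,3,1), (2,3,2), (3,5,7), (3,7,5), (5,1,2), (5,1,3), (5,1,5), (5,2,5), (5,3,1), (5,3,2), … and 10 more.
Total: 22.

22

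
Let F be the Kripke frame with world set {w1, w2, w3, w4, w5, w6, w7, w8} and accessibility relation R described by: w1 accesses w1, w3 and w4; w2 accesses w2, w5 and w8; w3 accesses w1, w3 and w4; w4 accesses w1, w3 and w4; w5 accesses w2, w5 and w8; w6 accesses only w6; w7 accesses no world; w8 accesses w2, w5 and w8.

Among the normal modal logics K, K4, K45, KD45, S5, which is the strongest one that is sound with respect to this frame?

Transitive (axiom 4): yes — every two-step R-path is closed by a direct edge.
Euclidean (axiom 5): yes — any two successors of a common world are R-related.
Serial (axiom D): no — w7 has no R-successor.
Reflexive (axiom T): no — w7 is not related to itself.
So F validates K, K4, K45; KD45 would additionally require R to be serial. The strongest is K45.

K45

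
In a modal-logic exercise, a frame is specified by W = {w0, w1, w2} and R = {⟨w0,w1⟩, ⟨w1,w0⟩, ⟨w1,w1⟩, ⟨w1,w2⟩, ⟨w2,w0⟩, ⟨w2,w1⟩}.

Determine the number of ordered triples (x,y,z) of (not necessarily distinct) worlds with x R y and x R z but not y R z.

Enumerating: (w1,w0,w0), (w1,w0,w2), (w1,w2,w2), (w2,w0,w0).

4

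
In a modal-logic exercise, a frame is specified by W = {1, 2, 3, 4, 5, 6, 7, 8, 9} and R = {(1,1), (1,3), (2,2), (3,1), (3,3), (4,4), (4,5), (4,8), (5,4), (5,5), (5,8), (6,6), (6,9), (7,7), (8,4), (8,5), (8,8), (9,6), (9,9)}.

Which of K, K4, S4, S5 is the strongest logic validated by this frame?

S5

Transitive (axiom 4): yes — every two-step R-path is closed by a direct edge.
Reflexive (axiom T): yes — every world is R-related to itself.
Euclidean (axiom 5): yes — any two successors of a common world are R-related.
So F validates K, K4, S4, S5. The strongest is S5.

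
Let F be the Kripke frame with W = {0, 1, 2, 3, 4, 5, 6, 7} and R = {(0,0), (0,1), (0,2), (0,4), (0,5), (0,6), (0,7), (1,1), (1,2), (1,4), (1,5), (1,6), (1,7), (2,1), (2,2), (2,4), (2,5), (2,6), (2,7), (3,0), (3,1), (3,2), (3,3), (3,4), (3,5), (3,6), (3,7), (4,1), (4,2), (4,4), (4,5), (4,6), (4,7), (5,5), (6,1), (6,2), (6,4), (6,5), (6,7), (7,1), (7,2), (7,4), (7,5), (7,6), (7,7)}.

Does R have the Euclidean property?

No

Euclidean: no — 0 R 5 and 0 R 1, but not 5 R 1.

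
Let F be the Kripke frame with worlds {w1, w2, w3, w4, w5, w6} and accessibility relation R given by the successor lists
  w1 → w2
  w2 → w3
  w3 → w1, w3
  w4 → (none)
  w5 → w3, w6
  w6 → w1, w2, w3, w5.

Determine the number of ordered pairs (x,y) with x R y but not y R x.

Enumerating: (w1,w2), (w2,w3), (w3,w1), (w5,w3), (w6,w1), (w6,w2), (w6,w3).

7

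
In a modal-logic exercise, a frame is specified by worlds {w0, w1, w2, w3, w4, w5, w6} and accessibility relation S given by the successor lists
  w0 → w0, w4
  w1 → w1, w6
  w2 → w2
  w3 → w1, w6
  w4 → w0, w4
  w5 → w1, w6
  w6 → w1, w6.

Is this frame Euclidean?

Yes

Euclidean: yes — any two successors of a common world are S-related.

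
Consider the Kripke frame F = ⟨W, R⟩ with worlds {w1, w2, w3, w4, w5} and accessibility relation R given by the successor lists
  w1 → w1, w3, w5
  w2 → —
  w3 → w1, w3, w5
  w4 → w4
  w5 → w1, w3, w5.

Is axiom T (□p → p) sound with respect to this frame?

By correspondence theory, T is valid on a frame iff R is reflexive.
Reflexive: no — w2 is not related to itself.

No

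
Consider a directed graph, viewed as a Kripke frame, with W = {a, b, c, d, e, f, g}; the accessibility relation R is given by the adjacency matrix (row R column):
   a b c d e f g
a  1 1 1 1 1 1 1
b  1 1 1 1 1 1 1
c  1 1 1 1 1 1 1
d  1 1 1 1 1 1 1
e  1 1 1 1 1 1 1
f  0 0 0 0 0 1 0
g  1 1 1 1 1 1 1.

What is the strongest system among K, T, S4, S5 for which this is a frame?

Reflexive (axiom T): yes — every world is R-related to itself.
Transitive (axiom 4): yes — every two-step R-path is closed by a direct edge.
Euclidean (axiom 5): no — a R f and a R b, but not f R b.
So F validates K, T, S4; S5 would additionally require R to be Euclidean. The strongest is S4.

S4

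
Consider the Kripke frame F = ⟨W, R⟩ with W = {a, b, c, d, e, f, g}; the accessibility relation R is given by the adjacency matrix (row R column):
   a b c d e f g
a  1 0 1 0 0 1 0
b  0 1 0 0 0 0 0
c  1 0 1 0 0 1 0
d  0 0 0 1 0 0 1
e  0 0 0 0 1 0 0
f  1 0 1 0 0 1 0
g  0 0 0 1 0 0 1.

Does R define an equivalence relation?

Yes

Reflexive: yes — every world is R-related to itself.
Symmetric: yes — every pair in R has its reverse in R.
Transitive: yes — every two-step R-path is closed by a direct edge.
So R is an equivalence relation.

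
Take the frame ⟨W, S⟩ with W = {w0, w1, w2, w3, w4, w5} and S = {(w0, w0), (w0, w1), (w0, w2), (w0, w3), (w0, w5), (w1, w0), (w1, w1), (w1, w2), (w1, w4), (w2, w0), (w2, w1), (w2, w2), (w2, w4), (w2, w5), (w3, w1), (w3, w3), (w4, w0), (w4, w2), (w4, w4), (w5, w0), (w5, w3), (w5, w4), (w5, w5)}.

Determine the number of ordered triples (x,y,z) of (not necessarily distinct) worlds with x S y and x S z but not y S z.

Enumerating: (w0,w1,w3), (w0,w1,w5), (w0,w2,w3), (w0,w3,w0), (w0,w3,w2), (w0,w3,w5), (w0,w5,w1), (w0,w5,w2), (w1,w0,w4), (w1,w4,w1), (w2,w0,w4), (w2,w1,w5), … and 12 more.
Total: 24.

24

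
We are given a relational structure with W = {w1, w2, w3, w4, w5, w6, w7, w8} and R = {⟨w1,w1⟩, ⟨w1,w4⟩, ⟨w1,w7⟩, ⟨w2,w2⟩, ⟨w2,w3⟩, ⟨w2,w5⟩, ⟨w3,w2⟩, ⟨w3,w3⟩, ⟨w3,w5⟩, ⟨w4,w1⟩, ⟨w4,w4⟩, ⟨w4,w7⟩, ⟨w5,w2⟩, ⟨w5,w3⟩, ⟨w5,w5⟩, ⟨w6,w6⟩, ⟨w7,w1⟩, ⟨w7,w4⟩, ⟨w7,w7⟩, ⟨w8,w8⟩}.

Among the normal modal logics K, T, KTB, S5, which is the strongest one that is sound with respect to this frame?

Reflexive (axiom T): yes — every world is R-related to itself.
Symmetric (axiom B): yes — every pair in R has its reverse in R.
Euclidean (axiom 5): yes — any two successors of a common world are R-related.
So F validates K, T, KTB, S5. The strongest is S5.

S5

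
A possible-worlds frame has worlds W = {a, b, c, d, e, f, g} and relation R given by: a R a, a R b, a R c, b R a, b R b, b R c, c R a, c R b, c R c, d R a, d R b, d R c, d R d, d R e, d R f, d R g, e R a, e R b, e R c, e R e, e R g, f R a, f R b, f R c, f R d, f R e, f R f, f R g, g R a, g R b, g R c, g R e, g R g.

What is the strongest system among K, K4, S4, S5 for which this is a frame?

Transitive (axiom 4): yes — every two-step R-path is closed by a direct edge.
Reflexive (axiom T): yes — every world is R-related to itself.
Euclidean (axiom 5): no — d R a and d R e, but not a R e.
So F validates K, K4, S4; S5 would additionally require R to be Euclidean. The strongest is S4.

S4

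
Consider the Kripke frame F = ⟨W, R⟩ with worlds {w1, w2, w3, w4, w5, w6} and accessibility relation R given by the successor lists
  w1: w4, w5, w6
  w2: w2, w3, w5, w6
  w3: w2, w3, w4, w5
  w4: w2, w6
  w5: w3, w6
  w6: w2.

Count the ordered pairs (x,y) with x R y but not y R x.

8

Enumerating: (w1,w4), (w1,w5), (w1,w6), (w2,w5), (w3,w4), (w4,w2), (w4,w6), (w5,w6).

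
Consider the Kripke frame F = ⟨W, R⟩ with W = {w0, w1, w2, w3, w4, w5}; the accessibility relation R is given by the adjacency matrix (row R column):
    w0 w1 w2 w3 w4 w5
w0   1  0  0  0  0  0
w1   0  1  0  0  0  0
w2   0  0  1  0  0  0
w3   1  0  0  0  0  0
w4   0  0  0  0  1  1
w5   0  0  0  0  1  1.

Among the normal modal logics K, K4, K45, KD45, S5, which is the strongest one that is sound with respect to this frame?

KD45

Transitive (axiom 4): yes — every two-step R-path is closed by a direct edge.
Euclidean (axiom 5): yes — any two successors of a common world are R-related.
Serial (axiom D): yes — every world has a successor (e.g. w0 R w0).
Reflexive (axiom T): no — w3 is not related to itself.
So F validates K, K4, K45, KD45; S5 would additionally require R to be reflexive. The strongest is KD45.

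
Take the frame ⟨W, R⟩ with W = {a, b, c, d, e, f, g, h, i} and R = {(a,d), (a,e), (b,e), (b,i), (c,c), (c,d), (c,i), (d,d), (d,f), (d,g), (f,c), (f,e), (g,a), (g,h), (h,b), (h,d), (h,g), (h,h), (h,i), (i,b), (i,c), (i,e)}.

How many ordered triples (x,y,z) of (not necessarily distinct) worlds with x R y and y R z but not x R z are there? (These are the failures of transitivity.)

Enumerating: (a,d,f), (a,d,g), (b,i,b), (b,i,c), (c,d,f), (c,d,g), (c,i,b), (c,i,e), (d,f,c), (d,f,e), (d,g,a), (d,g,h), … and 16 more.
Total: 28.

28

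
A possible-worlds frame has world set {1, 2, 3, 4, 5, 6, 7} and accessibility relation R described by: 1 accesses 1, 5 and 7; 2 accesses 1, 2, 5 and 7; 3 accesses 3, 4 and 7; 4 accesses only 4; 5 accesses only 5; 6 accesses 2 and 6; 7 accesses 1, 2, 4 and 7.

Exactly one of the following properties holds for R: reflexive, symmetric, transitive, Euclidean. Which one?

reflexive

Reflexive: yes — every world is R-related to itself.
Symmetric: no — 1 R 5 but not 5 R 1.
Transitive: no — 1 R 7 and 7 R 2, but not 1 R 2.
Euclidean: no — 1 R 5 and 1 R 7, but not 5 R 7.
Only reflexive holds.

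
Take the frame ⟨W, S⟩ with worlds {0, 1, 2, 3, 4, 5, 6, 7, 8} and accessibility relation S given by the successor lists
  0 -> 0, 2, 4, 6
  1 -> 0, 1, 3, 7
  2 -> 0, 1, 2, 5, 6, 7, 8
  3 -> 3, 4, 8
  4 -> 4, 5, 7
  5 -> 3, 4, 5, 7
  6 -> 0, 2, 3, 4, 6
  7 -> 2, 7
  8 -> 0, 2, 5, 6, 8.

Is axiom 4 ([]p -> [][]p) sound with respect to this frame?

No

Axiom 4 corresponds to the accessibility relation being transitive.
Transitive: no — 0 S 2 and 2 S 1, but not 0 S 1.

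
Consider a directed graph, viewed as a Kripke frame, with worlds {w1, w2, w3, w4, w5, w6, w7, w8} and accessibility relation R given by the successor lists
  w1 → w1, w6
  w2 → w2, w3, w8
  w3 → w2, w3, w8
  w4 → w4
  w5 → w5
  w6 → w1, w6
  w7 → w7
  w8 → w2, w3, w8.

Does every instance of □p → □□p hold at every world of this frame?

By correspondence theory, 4 is valid on a frame iff R is transitive.
Transitive: yes — every two-step R-path is closed by a direct edge.

Yes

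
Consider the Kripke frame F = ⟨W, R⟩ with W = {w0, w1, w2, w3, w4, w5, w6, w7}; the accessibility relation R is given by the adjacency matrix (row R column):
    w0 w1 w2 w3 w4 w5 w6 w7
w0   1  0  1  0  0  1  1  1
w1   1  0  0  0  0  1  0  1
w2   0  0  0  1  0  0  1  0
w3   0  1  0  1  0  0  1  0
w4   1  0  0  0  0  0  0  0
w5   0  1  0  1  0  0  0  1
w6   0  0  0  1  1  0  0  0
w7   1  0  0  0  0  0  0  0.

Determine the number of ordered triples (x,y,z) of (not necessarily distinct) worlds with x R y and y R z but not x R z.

30

Enumerating: (w0,w2,w3), (w0,w5,w1), (w0,w5,w3), (w0,w6,w3), (w0,w6,w4), (w1,w0,w2), (w1,w0,w6), (w1,w5,w1), (w1,w5,w3), (w2,w3,w1), (w2,w6,w4), (w3,w1,w0), … and 18 more.
Total: 30.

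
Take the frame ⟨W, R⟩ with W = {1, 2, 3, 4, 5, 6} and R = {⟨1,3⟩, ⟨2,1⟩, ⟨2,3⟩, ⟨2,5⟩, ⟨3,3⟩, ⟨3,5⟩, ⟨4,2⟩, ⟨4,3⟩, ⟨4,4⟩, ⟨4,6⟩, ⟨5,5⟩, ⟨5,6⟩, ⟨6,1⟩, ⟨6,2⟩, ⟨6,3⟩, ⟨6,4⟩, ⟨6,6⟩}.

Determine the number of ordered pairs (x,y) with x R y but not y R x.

11

Enumerating: (1,3), (2,1), (2,3), (2,5), (3,5), (4,2), (4,3), (5,6), (6,1), (6,2), (6,3).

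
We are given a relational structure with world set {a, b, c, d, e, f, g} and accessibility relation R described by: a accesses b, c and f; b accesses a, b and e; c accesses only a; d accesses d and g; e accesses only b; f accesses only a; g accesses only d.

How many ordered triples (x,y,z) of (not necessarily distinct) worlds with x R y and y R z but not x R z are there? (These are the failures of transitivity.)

15

Enumerating: (a,b,a), (a,b,e), (a,c,a), (a,f,a), (b,a,c), (b,a,f), (c,a,b), (c,a,c), (c,a,f), (e,b,a), (e,b,e), (f,a,b), (f,a,c), (f,a,f), (g,d,g).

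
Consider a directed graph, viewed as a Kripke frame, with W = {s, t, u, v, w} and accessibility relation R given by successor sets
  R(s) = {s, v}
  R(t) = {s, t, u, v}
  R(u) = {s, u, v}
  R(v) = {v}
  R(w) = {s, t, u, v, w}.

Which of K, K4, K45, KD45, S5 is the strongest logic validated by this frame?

Transitive (axiom 4): yes — every two-step R-path is closed by a direct edge.
Euclidean (axiom 5): no — t R s and t R u, but not s R u.
Serial (axiom D): yes — every world has a successor (e.g. s R s).
Reflexive (axiom T): yes — every world is R-related to itself.
So F validates K, K4; K45 would additionally require R to be Euclidean. The strongest is K4.

K4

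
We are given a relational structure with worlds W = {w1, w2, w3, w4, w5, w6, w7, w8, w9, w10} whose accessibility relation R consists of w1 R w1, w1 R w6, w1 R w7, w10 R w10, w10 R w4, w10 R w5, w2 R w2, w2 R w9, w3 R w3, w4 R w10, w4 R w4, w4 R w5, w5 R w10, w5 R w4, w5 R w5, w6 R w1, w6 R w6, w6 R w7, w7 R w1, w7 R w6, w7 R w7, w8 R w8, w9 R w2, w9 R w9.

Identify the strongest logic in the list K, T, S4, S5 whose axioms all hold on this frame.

Reflexive (axiom T): yes — every world is R-related to itself.
Transitive (axiom 4): yes — every two-step R-path is closed by a direct edge.
Euclidean (axiom 5): yes — any two successors of a common world are R-related.
So F validates K, T, S4, S5. The strongest is S5.

S5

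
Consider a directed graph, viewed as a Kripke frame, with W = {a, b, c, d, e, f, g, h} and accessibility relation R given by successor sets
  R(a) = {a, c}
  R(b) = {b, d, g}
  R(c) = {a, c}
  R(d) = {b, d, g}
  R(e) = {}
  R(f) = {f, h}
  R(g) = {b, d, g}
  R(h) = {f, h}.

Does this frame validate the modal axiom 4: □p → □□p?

Axiom 4 corresponds to the accessibility relation being transitive.
Transitive: yes — every two-step R-path is closed by a direct edge.

Yes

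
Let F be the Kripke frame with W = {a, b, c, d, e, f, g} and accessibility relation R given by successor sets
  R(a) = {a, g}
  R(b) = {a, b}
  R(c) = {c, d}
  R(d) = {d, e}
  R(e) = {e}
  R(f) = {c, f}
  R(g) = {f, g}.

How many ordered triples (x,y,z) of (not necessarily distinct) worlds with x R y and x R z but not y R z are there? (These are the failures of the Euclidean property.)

6

Enumerating: (a,g,a), (b,a,b), (c,d,c), (d,e,d), (f,c,f), (g,f,g).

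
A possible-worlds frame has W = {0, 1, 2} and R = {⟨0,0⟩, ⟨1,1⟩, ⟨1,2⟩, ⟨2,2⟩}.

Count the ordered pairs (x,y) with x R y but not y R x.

Enumerating: (1,2).

1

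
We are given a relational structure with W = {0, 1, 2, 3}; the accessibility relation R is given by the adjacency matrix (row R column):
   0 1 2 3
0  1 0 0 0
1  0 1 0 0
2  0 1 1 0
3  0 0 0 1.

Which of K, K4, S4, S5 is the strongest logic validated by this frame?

S4

Transitive (axiom 4): yes — every two-step R-path is closed by a direct edge.
Reflexive (axiom T): yes — every world is R-related to itself.
Euclidean (axiom 5): no — 2 R 1 and 2 R 2, but not 1 R 2.
So F validates K, K4, S4; S5 would additionally require R to be Euclidean. The strongest is S4.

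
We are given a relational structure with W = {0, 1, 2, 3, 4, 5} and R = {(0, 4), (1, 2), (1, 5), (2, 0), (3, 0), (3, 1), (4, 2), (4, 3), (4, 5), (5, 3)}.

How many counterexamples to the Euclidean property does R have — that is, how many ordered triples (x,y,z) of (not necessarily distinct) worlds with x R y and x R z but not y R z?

19

Enumerating: (0,4,4), (1,2,2), (1,2,5), (1,5,2), (1,5,5), (2,0,0), (3,0,0), (3,0,1), (3,1,0), (3,1,1), (4,2,2), (4,2,3), … and 7 more.
Total: 19.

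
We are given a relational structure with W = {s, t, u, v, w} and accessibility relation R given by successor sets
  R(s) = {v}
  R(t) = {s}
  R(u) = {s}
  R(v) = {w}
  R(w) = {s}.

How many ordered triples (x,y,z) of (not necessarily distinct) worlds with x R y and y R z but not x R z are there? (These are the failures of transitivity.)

5

Enumerating: (s,v,w), (t,s,v), (u,s,v), (v,w,s), (w,s,v).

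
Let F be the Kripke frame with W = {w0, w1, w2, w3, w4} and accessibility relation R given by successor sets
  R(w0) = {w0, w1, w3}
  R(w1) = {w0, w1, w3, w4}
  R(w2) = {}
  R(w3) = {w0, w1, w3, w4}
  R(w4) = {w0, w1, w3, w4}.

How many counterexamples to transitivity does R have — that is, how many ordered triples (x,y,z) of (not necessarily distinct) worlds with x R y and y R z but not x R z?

2

Enumerating: (w0,w1,w4), (w0,w3,w4).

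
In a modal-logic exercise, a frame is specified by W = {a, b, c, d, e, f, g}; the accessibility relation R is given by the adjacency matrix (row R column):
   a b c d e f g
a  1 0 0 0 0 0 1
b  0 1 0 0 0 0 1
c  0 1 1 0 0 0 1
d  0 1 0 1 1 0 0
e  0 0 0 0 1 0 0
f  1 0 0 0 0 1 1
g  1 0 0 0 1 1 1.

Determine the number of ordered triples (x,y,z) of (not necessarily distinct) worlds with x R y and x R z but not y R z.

Enumerating: (b,g,b), (c,b,c), (c,g,b), (c,g,c), (d,b,d), (d,b,e), (d,e,b), (d,e,d), (f,a,f), (g,a,e), (g,a,f), (g,e,a), (g,e,f), (g,e,g), (g,f,e).

15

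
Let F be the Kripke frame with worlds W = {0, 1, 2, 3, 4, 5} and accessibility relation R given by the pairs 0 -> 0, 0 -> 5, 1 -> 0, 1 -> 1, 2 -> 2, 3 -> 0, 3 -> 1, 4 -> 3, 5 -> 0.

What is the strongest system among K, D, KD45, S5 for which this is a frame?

D

Serial (axiom D): yes — every world has a successor (e.g. 0 R 0).
Euclidean (axiom 5): no — 3 R 0 and 3 R 1, but not 0 R 1.
Transitive (axiom 4): no — 1 R 0 and 0 R 5, but not 1 R 5.
Reflexive (axiom T): no — 3 is not related to itself.
So F validates K, D; KD45 would additionally require R to be Euclidean and transitive. The strongest is D.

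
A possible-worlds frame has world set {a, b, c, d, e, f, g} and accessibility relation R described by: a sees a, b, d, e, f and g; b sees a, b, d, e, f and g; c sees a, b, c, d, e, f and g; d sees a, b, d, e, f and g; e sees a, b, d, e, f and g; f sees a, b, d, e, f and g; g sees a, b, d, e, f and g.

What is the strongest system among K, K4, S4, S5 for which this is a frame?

Transitive (axiom 4): yes — every two-step R-path is closed by a direct edge.
Reflexive (axiom T): yes — every world is R-related to itself.
Euclidean (axiom 5): no — c R a and c R c, but not a R c.
So F validates K, K4, S4; S5 would additionally require R to be Euclidean. The strongest is S4.

S4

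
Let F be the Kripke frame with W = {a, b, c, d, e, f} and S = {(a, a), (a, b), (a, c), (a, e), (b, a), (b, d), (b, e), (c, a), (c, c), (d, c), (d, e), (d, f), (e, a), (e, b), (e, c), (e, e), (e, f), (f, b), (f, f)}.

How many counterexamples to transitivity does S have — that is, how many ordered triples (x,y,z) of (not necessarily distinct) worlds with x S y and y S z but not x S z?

19

Enumerating: (a,b,d), (a,e,f), (b,a,b), (b,a,c), (b,d,c), (b,d,f), (b,e,b), (b,e,c), (b,e,f), (c,a,b), (c,a,e), (d,c,a), … and 7 more.
Total: 19.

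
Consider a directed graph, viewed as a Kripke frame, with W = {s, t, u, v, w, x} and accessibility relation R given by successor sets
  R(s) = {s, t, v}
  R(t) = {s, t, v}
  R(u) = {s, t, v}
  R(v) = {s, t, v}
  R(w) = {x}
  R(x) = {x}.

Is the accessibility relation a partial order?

Reflexive: no — u is not related to itself.
Transitive: yes — every two-step R-path is closed by a direct edge.
Antisymmetric: no — s R t and t R s with s ≠ t.
So R is not a partial order.

No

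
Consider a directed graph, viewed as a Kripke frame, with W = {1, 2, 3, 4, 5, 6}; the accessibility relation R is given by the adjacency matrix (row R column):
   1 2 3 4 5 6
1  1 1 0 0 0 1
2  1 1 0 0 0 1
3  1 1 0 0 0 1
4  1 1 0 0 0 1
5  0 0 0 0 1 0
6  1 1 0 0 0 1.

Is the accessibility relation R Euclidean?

Yes

Euclidean: yes — any two successors of a common world are R-related.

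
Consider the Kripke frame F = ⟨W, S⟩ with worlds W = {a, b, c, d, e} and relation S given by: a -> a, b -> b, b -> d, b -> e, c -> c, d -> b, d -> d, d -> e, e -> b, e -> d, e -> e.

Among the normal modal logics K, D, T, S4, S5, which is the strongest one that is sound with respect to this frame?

S5

Serial (axiom D): yes — every world has a successor (e.g. a S a).
Reflexive (axiom T): yes — every world is S-related to itself.
Transitive (axiom 4): yes — every two-step S-path is closed by a direct edge.
Euclidean (axiom 5): yes — any two successors of a common world are S-related.
So F validates K, D, T, S4, S5. The strongest is S5.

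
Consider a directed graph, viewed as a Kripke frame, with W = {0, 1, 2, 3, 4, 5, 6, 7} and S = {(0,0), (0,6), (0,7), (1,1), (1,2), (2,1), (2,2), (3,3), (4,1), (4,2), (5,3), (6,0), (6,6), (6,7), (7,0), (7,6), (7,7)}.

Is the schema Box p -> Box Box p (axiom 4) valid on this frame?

Yes

Axiom 4 corresponds to the accessibility relation being transitive.
Transitive: yes — every two-step S-path is closed by a direct edge.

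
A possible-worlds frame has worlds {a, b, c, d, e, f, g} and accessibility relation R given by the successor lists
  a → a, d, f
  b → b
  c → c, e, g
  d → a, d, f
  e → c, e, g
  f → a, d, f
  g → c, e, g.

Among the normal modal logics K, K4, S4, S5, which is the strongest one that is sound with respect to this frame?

Transitive (axiom 4): yes — every two-step R-path is closed by a direct edge.
Reflexive (axiom T): yes — every world is R-related to itself.
Euclidean (axiom 5): yes — any two successors of a common world are R-related.
So F validates K, K4, S4, S5. The strongest is S5.

S5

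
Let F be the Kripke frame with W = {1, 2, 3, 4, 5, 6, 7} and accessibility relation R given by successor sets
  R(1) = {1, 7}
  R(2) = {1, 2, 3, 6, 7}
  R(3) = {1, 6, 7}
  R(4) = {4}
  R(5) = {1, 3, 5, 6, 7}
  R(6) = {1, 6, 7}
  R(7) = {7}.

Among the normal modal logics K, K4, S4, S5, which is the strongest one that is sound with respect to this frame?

Transitive (axiom 4): yes — every two-step R-path is closed by a direct edge.
Reflexive (axiom T): no — 3 is not related to itself.
Euclidean (axiom 5): no — 2 R 1 and 2 R 3, but not 1 R 3.
So F validates K, K4; S4 would additionally require R to be reflexive. The strongest is K4.

K4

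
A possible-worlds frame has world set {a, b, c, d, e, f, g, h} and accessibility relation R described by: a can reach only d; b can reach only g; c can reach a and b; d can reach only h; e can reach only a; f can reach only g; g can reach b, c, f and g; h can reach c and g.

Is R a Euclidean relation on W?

Euclidean: no — c R a and c R b, but not a R b.

No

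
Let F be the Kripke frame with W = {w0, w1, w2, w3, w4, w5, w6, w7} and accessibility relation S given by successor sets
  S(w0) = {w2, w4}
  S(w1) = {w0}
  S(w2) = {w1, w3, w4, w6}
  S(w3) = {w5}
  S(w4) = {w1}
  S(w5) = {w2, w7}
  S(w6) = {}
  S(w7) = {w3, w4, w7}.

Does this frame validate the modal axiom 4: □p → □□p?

No

The schema 4 characterises exactly the transitive frames.
Transitive: no — w0 S w2 and w2 S w1, but not w0 S w1.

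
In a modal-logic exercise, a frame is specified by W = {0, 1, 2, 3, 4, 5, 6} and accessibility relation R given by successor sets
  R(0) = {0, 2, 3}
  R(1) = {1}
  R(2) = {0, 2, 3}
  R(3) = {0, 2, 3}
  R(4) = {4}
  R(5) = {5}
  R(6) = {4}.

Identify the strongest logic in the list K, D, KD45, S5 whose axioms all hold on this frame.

KD45

Serial (axiom D): yes — every world has a successor (e.g. 0 R 0).
Euclidean (axiom 5): yes — any two successors of a common world are R-related.
Transitive (axiom 4): yes — every two-step R-path is closed by a direct edge.
Reflexive (axiom T): no — 6 is not related to itself.
So F validates K, D, KD45; S5 would additionally require R to be reflexive. The strongest is KD45.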